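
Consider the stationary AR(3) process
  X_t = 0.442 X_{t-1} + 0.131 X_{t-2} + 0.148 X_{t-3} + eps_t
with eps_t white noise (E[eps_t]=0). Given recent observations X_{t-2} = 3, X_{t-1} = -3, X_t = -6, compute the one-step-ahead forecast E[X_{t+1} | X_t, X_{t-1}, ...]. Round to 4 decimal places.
E[X_{t+1} \mid \mathcal F_t] = -2.6010

For an AR(p) model X_t = c + sum_i phi_i X_{t-i} + eps_t, the
one-step-ahead conditional mean is
  E[X_{t+1} | X_t, ...] = c + sum_i phi_i X_{t+1-i}.
Substitute known values:
  E[X_{t+1} | ...] = (0.442) * (-6) + (0.131) * (-3) + (0.148) * (3)
                   = -2.6010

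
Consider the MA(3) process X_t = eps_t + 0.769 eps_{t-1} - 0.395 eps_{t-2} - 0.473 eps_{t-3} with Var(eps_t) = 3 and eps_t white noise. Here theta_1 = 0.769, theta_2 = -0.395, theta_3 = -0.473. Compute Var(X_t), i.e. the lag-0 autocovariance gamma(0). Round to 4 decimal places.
\gamma(0) = 5.9133

For an MA(q) process X_t = eps_t + sum_i theta_i eps_{t-i} with
Var(eps_t) = sigma^2, the variance is
  gamma(0) = sigma^2 * (1 + sum_i theta_i^2).
  sum_i theta_i^2 = (0.769)^2 + (-0.395)^2 + (-0.473)^2 = 0.591361 + 0.156025 + 0.223729 = 0.971115.
  gamma(0) = 3 * (1 + 0.971115) = 3 * 1.971115 = 5.913345, which rounds to 5.9133.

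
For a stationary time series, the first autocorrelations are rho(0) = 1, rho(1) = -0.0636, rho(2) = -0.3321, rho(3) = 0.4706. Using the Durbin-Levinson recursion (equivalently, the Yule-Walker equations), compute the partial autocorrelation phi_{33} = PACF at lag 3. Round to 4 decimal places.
\phi_{33} = 0.4769

The PACF at lag k is phi_{kk}, the last component of the solution
to the Yule-Walker system G_k phi = r_k where
  (G_k)_{ij} = rho(|i - j|), (r_k)_i = rho(i), i,j = 1..k.
Equivalently, Durbin-Levinson gives phi_{kk} iteratively:
  phi_{11} = rho(1)
  phi_{kk} = [rho(k) - sum_{j=1..k-1} phi_{k-1,j} rho(k-j)]
            / [1 - sum_{j=1..k-1} phi_{k-1,j} rho(j)],
  phi_{k,j} = phi_{k-1,j} - phi_{kk} phi_{k-1,k-j},  j = 1..k-1.
Step k = 1:
  phi_11 = rho(1) = -0.0636.
Step k = 2:
  phi_22 = [rho(2) - phi_11 rho(1)] / [1 - phi_11 rho(1)] = [-0.3321 - (-0.0636)(-0.0636)] / [1 - (-0.0636)(-0.0636)]
         = -0.33614496 / 0.99595504 = -0.33751.
  Update: phi_21 = phi_11 - phi_22 phi_11 = -0.0636 - (-0.33751)(-0.0636) = -0.085066.
Step k = 3:
  phi_33 = [rho(3) - phi_21 rho(2) - phi_22 rho(1)] / [1 - phi_21 rho(1) - phi_22 rho(2)]
    numerator   = 0.4706 - (-0.085066)(-0.3321) - (-0.33751)(-0.0636) = 0.42088405
    denominator = 1 - (-0.085066)(-0.0636) - (-0.33751)(-0.3321) = 0.8825027
  phi_33 = 0.42088405 / 0.8825027 = 0.4769.
Therefore phi_{33} = 0.4769.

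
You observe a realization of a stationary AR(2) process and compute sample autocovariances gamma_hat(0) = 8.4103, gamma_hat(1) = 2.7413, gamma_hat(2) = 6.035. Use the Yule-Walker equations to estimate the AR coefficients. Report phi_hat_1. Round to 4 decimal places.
\hat\phi_{1} = 0.1030

The Yule-Walker equations for an AR(p) process read, in matrix form,
  Gamma_p phi = r_p,   with   (Gamma_p)_{ij} = gamma(|i - j|),
                       (r_p)_i = gamma(i),   i,j = 1..p.
Substitute the sample gammas (Toeplitz matrix and right-hand side of size 2):
  Gamma_p = [[8.4103, 2.7413], [2.7413, 8.4103]]
  r_p     = [2.7413, 6.035]
Written out:
  8.4103 phi_1 + 2.7413 phi_2 = 2.7413
  2.7413 phi_1 + 8.4103 phi_2 = 6.035
Solve by Cramer's rule:
  det = gamma(0)^2 - gamma(1)^2 = (8.4103)^2 - (2.7413)^2 = 70.73314609 - 7.51472569 = 63.2184204
  phi_hat_1 = [gamma(1) gamma(0) - gamma(1) gamma(2)] / det = [(2.7413)(8.4103) - (2.7413)(6.035)] / 63.2184204 = 6.51140989 / 63.2184204 = 0.103
  phi_hat_2 = [gamma(0) gamma(2) - gamma(1)^2] / det = [(8.4103)(6.035) - (2.7413)^2] / 63.2184204 = 43.24143481 / 63.2184204 = 0.684
So phi_hat = [0.1030, 0.6840].
Therefore phi_hat_1 = 0.1030.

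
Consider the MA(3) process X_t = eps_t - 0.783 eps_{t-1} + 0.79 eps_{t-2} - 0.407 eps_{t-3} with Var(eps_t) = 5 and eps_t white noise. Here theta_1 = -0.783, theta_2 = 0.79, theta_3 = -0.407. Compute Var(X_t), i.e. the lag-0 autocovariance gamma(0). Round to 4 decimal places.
\gamma(0) = 12.0142

For an MA(q) process X_t = eps_t + sum_i theta_i eps_{t-i} with
Var(eps_t) = sigma^2, the variance is
  gamma(0) = sigma^2 * (1 + sum_i theta_i^2).
  sum_i theta_i^2 = (-0.783)^2 + (0.79)^2 + (-0.407)^2 = 0.613089 + 0.6241 + 0.165649 = 1.402838.
  gamma(0) = 5 * (1 + 1.402838) = 5 * 2.402838 = 12.01419, which rounds to 12.0142.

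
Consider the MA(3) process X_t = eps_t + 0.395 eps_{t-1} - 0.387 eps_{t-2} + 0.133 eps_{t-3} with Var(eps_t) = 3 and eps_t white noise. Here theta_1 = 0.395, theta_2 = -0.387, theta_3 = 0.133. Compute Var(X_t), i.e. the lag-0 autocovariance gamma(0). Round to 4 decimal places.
\gamma(0) = 3.9704

For an MA(q) process X_t = eps_t + sum_i theta_i eps_{t-i} with
Var(eps_t) = sigma^2, the variance is
  gamma(0) = sigma^2 * (1 + sum_i theta_i^2).
  sum_i theta_i^2 = (0.395)^2 + (-0.387)^2 + (0.133)^2 = 0.156025 + 0.149769 + 0.017689 = 0.323483.
  gamma(0) = 3 * (1 + 0.323483) = 3 * 1.323483 = 3.970449, which rounds to 3.9704.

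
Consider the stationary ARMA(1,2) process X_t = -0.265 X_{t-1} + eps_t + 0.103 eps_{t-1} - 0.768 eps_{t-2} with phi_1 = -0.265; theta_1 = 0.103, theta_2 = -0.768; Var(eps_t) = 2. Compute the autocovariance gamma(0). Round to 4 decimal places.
\gamma(0) = 3.1834

Multiply the model equation by X_{t-k} and take expectations. With theta_0 = psi_0 = 1 and psi_j the MA(infinity) weights, this gives
  gamma(k) - sum_i phi_i gamma(k-i) = c_k,
  c_k = sigma^2 * sum_{j=k..q} theta_j psi_{j-k}   (c_k = 0 for k > q),
using gamma(-m) = gamma(m).
psi-weights needed (psi_j = theta_j + sum_i phi_i psi_{j-i}):
  psi_1 = theta_1 + phi_1 = 0.103 + (-0.265) = -0.162
  psi_2 = theta_2 + phi_1 psi_1 = -0.768 + (-0.265)(-0.162) = -0.72507
Right-hand sides:
  c_0 = sigma^2 (1 + theta_1 psi_1 + theta_2 psi_2) = 2 * (1 + (0.103)(-0.162) + (-0.768)(-0.72507)) = 2 * 1.540168 = 3.080336
  c_1 = sigma^2 (theta_1 + theta_2 psi_1) = 2 * (0.103 + (-0.768)(-0.162)) = 0.454832
  c_2 = sigma^2 theta_2 = 2 * (-0.768) = -1.536
Equations for k = 0 and k = 1 (AR order 1):
  gamma(0) = phi_1 gamma(1) + c_0
  gamma(1) = phi_1 gamma(0) + c_1
Substituting the second into the first: gamma(0) (1 - phi_1^2) = c_0 + phi_1 c_1, so
  gamma(0) = (c_0 + phi_1 c_1) / (1 - phi_1^2) = (3.080336 + (-0.265)(0.454832)) / (1 - (-0.265)^2) = 2.959805 / 0.929775 = 3.183356.
Therefore gamma(0) = 3.1834 (to 4 decimal places).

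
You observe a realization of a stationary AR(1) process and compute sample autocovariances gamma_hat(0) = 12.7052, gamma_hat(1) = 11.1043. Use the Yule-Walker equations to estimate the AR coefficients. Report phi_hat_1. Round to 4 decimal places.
\hat\phi_{1} = 0.8740

The Yule-Walker equations for an AR(p) process read, in matrix form,
  Gamma_p phi = r_p,   with   (Gamma_p)_{ij} = gamma(|i - j|),
                       (r_p)_i = gamma(i),   i,j = 1..p.
Substitute the sample gammas (Toeplitz matrix and right-hand side of size 1):
  Gamma_p = [[12.7052]]
  r_p     = [11.1043]
With p = 1 this is the single equation gamma(0) phi_1 = gamma(1):
  phi_hat_1 = gamma(1) / gamma(0) = 11.1043 / 12.7052 = 0.8740.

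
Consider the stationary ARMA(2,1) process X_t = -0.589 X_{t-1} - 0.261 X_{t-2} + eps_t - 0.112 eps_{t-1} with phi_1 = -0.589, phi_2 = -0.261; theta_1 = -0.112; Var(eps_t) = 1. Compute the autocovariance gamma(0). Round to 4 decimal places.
\gamma(0) = 1.5334

Multiply the model equation by X_{t-k} and take expectations. With theta_0 = psi_0 = 1 and psi_j the MA(infinity) weights, this gives
  gamma(k) - sum_i phi_i gamma(k-i) = c_k,
  c_k = sigma^2 * sum_{j=k..q} theta_j psi_{j-k}   (c_k = 0 for k > q),
using gamma(-m) = gamma(m).
psi-weights needed (psi_j = theta_j + sum_i phi_i psi_{j-i}):
  psi_1 = theta_1 + phi_1 = -0.112 + (-0.589) = -0.701
Right-hand sides:
  c_0 = sigma^2 (1 + theta_1 psi_1) = 1 * (1 + (-0.112)(-0.701)) = 1 * 1.078512 = 1.078512
  c_1 = sigma^2 theta_1 = 1 * (-0.112) = -0.112
  c_2 = 0
Equations for k = 0, 1, 2 (AR order 2, c_2 = 0):
  (E0) gamma(0) = phi_1 gamma(1) + phi_2 gamma(2) + c_0
  (E1) gamma(1) = phi_1 gamma(0) + phi_2 gamma(1) + c_1
  (E2) gamma(2) = phi_1 gamma(1) + phi_2 gamma(0)
From (E1): gamma(1) = A gamma(0) + B with
  A = phi_1 / (1 - phi_2) = -0.589 / 1.261 = -0.46709,   B = c_1 / (1 - phi_2) = -0.112 / 1.261 = -0.088818.
Insert (E2) into (E0): gamma(0) (1 - phi_2^2) = phi_1 (1 + phi_2) gamma(1) + c_0.
  phi_1 (1 + phi_2) = (-0.589)(0.739) = -0.435271,   1 - phi_2^2 = 0.931879.
Replace gamma(1) by A gamma(0) + B and collect gamma(0):
  gamma(0) [0.931879 - (-0.435271)(-0.46709)] = (-0.435271)(-0.088818) + 1.078512
  gamma(0) * 0.728568 = 1.117172
  gamma(0) = 1.117172 / 0.728568 = 1.53338.
Therefore gamma(0) = 1.5334 (to 4 decimal places).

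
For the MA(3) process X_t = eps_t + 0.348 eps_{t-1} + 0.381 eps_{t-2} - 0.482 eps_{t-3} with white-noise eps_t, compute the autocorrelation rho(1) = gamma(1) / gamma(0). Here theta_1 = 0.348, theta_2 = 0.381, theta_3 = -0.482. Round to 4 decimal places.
\rho(1) = 0.1982

For an MA(q) process with theta_0 = 1, the autocovariance is
  gamma(k) = sigma^2 * sum_{i=0..q-k} theta_i * theta_{i+k},
and rho(k) = gamma(k) / gamma(0). Sigma^2 cancels.
  numerator   = (1)*(0.348) + (0.348)*(0.381) + (0.381)*(-0.482) = 0.296946.
  denominator = (1)^2 + (0.348)^2 + (0.381)^2 + (-0.482)^2 = 1.498589.
  rho(1) = 0.296946 / 1.498589 = 0.1982.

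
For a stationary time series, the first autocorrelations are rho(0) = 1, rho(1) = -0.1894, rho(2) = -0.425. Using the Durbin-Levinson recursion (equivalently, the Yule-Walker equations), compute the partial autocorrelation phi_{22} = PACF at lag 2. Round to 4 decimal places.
\phi_{22} = -0.4780

The PACF at lag k is phi_{kk}, the last component of the solution
to the Yule-Walker system G_k phi = r_k where
  (G_k)_{ij} = rho(|i - j|), (r_k)_i = rho(i), i,j = 1..k.
Equivalently, Durbin-Levinson gives phi_{kk} iteratively:
  phi_{11} = rho(1)
  phi_{kk} = [rho(k) - sum_{j=1..k-1} phi_{k-1,j} rho(k-j)]
            / [1 - sum_{j=1..k-1} phi_{k-1,j} rho(j)],
  phi_{k,j} = phi_{k-1,j} - phi_{kk} phi_{k-1,k-j},  j = 1..k-1.
Step k = 1:
  phi_11 = rho(1) = -0.1894.
Step k = 2:
  phi_22 = [rho(2) - phi_11 rho(1)] / [1 - phi_11 rho(1)] = [-0.425 - (-0.1894)(-0.1894)] / [1 - (-0.1894)(-0.1894)]
         = -0.46087236 / 0.96412764 = -0.478.
Therefore phi_{22} = -0.4780.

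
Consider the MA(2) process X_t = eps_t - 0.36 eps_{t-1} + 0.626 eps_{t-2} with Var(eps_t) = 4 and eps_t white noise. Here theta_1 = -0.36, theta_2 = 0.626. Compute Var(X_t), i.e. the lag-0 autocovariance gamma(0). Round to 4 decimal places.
\gamma(0) = 6.0859

For an MA(q) process X_t = eps_t + sum_i theta_i eps_{t-i} with
Var(eps_t) = sigma^2, the variance is
  gamma(0) = sigma^2 * (1 + sum_i theta_i^2).
  sum_i theta_i^2 = (-0.36)^2 + (0.626)^2 = 0.1296 + 0.391876 = 0.521476.
  gamma(0) = 4 * (1 + 0.521476) = 4 * 1.521476 = 6.085904, which rounds to 6.0859.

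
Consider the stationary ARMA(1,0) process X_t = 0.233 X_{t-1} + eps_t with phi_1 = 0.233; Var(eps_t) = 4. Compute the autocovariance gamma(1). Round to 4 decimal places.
\gamma(1) = 0.9855

Multiply the model equation by X_{t-k} and take expectations. With theta_0 = psi_0 = 1 and psi_j the MA(infinity) weights, this gives
  gamma(k) - sum_i phi_i gamma(k-i) = c_k,
  c_k = sigma^2 * sum_{j=k..q} theta_j psi_{j-k}   (c_k = 0 for k > q),
using gamma(-m) = gamma(m).
Pure AR (q = 0): c_0 = sigma^2 = 4, c_k = 0 for k >= 1.
Equations for k = 0 and k = 1 (AR order 1):
  gamma(0) = phi_1 gamma(1) + c_0
  gamma(1) = phi_1 gamma(0) + c_1
Substituting the second into the first: gamma(0) (1 - phi_1^2) = c_0 + phi_1 c_1, so
  gamma(0) = c_0 / (1 - phi_1^2) = 4 / (1 - (0.233)^2) = 4 / 0.945711 = 4.229622.
  gamma(1) = phi_1 gamma(0) = (0.233)(4.229622) = 0.985502.
Therefore gamma(1) = 0.9855 (to 4 decimal places).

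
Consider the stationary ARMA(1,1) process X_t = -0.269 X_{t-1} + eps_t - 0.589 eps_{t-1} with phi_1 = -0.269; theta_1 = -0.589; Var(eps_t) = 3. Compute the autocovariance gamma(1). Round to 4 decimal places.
\gamma(1) = -3.2144

Multiply the model equation by X_{t-k} and take expectations. With theta_0 = psi_0 = 1 and psi_j the MA(infinity) weights, this gives
  gamma(k) - sum_i phi_i gamma(k-i) = c_k,
  c_k = sigma^2 * sum_{j=k..q} theta_j psi_{j-k}   (c_k = 0 for k > q),
using gamma(-m) = gamma(m).
psi-weights needed (psi_j = theta_j + sum_i phi_i psi_{j-i}):
  psi_1 = theta_1 + phi_1 = -0.589 + (-0.269) = -0.858
Right-hand sides:
  c_0 = sigma^2 (1 + theta_1 psi_1) = 3 * (1 + (-0.589)(-0.858)) = 3 * 1.505362 = 4.516086
  c_1 = sigma^2 theta_1 = 3 * (-0.589) = -1.767
  c_2 = 0
Equations for k = 0 and k = 1 (AR order 1):
  gamma(0) = phi_1 gamma(1) + c_0
  gamma(1) = phi_1 gamma(0) + c_1
Substituting the second into the first: gamma(0) (1 - phi_1^2) = c_0 + phi_1 c_1, so
  gamma(0) = (c_0 + phi_1 c_1) / (1 - phi_1^2) = (4.516086 + (-0.269)(-1.767)) / (1 - (-0.269)^2) = 4.991409 / 0.927639 = 5.380767.
  gamma(1) = phi_1 gamma(0) + c_1 = (-0.269)(5.380767) + (-1.767) = -3.214426.
Therefore gamma(1) = -3.2144 (to 4 decimal places).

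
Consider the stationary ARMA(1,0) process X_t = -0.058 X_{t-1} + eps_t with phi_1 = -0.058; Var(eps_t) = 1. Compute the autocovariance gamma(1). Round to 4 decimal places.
\gamma(1) = -0.0582

Multiply the model equation by X_{t-k} and take expectations. With theta_0 = psi_0 = 1 and psi_j the MA(infinity) weights, this gives
  gamma(k) - sum_i phi_i gamma(k-i) = c_k,
  c_k = sigma^2 * sum_{j=k..q} theta_j psi_{j-k}   (c_k = 0 for k > q),
using gamma(-m) = gamma(m).
Pure AR (q = 0): c_0 = sigma^2 = 1, c_k = 0 for k >= 1.
Equations for k = 0 and k = 1 (AR order 1):
  gamma(0) = phi_1 gamma(1) + c_0
  gamma(1) = phi_1 gamma(0) + c_1
Substituting the second into the first: gamma(0) (1 - phi_1^2) = c_0 + phi_1 c_1, so
  gamma(0) = c_0 / (1 - phi_1^2) = 1 / (1 - (-0.058)^2) = 1 / 0.996636 = 1.003375.
  gamma(1) = phi_1 gamma(0) = (-0.058)(1.003375) = -0.058196.
Therefore gamma(1) = -0.0582 (to 4 decimal places).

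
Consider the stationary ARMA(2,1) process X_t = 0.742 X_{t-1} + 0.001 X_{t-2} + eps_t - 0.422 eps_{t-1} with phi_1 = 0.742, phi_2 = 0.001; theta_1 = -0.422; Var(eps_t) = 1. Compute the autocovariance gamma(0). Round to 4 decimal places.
\gamma(0) = 1.2295

Multiply the model equation by X_{t-k} and take expectations. With theta_0 = psi_0 = 1 and psi_j the MA(infinity) weights, this gives
  gamma(k) - sum_i phi_i gamma(k-i) = c_k,
  c_k = sigma^2 * sum_{j=k..q} theta_j psi_{j-k}   (c_k = 0 for k > q),
using gamma(-m) = gamma(m).
psi-weights needed (psi_j = theta_j + sum_i phi_i psi_{j-i}):
  psi_1 = theta_1 + phi_1 = -0.422 + (0.742) = 0.32
Right-hand sides:
  c_0 = sigma^2 (1 + theta_1 psi_1) = 1 * (1 + (-0.422)(0.32)) = 1 * 0.86496 = 0.86496
  c_1 = sigma^2 theta_1 = 1 * (-0.422) = -0.422
  c_2 = 0
Equations for k = 0, 1, 2 (AR order 2, c_2 = 0):
  (E0) gamma(0) = phi_1 gamma(1) + phi_2 gamma(2) + c_0
  (E1) gamma(1) = phi_1 gamma(0) + phi_2 gamma(1) + c_1
  (E2) gamma(2) = phi_1 gamma(1) + phi_2 gamma(0)
From (E1): gamma(1) = A gamma(0) + B with
  A = phi_1 / (1 - phi_2) = 0.742 / 0.999 = 0.742743,   B = c_1 / (1 - phi_2) = -0.422 / 0.999 = -0.422422.
Insert (E2) into (E0): gamma(0) (1 - phi_2^2) = phi_1 (1 + phi_2) gamma(1) + c_0.
  phi_1 (1 + phi_2) = (0.742)(1.001) = 0.742742,   1 - phi_2^2 = 0.999999.
Replace gamma(1) by A gamma(0) + B and collect gamma(0):
  gamma(0) [0.999999 - (0.742742)(0.742743)] = (0.742742)(-0.422422) + 0.86496
  gamma(0) * 0.448333 = 0.551209
  gamma(0) = 0.551209 / 0.448333 = 1.229464.
Therefore gamma(0) = 1.2295 (to 4 decimal places).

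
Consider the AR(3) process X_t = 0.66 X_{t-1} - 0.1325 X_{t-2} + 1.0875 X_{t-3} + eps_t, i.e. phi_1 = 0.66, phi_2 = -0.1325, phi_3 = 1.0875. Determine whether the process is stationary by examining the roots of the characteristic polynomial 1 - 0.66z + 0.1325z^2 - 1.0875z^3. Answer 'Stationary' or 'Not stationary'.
\text{Not stationary}

The AR(p) characteristic polynomial is P(z) = 1 - 0.66z + 0.1325z^2 - 1.0875z^3.
Stationarity requires all roots to lie outside the unit circle, i.e. |z| > 1 for every root.
Degree 3: look for a simple real root z0 first, then factor out (1 - z/z0) and solve the remaining quadratic.
Testing z0 = 0.8: P(0.8) = 1 + (-0.66)(0.8) + (0.1325)(0.8)^2 + (-1.0875)(0.8)^3
  = 1 + (-0.528) + (0.0848) + (-0.5568) = 0.  So z_0 = 0.8 is a root, |z_0| = 0.8.
Divide out the factor (1 - 1.25 z) = (1 - z/z0) (since 1/z0 = 1.25):
  P(z) = (1 - 1.25 z)(1 + (0.59) z + (0.87) z^2)
  [check: z-coef 0.59 - (1.25) = -0.66; z^2-coef 0.87 - (1.25)(0.59) = 0.1325; z^3-coef -(1.25)(0.87) = -1.0875.]
Remaining roots from the quadratic factor 1 + (0.59) z + (0.87) z^2:
  Set 1 + (0.59) z + (0.87) z^2 = 0, i.e. a z^2 + b z + c = 0 with a = 0.87, b = 0.59, c = 1.
  Discriminant D = b^2 - 4ac = (0.59)^2 - 4*(0.87)*1 = 0.3481 - (3.48) = -3.1319.
  D < 0, so the roots are the complex-conjugate pair z = (-b +/- i sqrt(-D)) / (2a) = -0.3391 +/- 1.0171i.
  For a conjugate pair |z|^2 = z * conj(z) = (product of roots) = c/a = 1/(0.87) = 1.149425, so |z| = sqrt(1.149425) = 1.0721 for both roots.
Moduli of all roots: 0.8000, 1.0721, 1.0721.
All moduli strictly greater than 1? No.
Verdict: Not stationary.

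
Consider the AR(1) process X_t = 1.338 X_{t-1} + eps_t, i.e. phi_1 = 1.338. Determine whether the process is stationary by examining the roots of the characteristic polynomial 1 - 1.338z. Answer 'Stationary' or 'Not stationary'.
\text{Not stationary}

The AR(p) characteristic polynomial is P(z) = 1 - 1.338z.
Stationarity requires all roots to lie outside the unit circle, i.e. |z| > 1 for every root.
This is linear in z: 1 + (-1.338) z = 0  =>  z = -1/(-1.338) = 0.747384,  |z| = 0.747384.
Moduli of all roots: 0.7474.
All moduli strictly greater than 1? No.
Verdict: Not stationary.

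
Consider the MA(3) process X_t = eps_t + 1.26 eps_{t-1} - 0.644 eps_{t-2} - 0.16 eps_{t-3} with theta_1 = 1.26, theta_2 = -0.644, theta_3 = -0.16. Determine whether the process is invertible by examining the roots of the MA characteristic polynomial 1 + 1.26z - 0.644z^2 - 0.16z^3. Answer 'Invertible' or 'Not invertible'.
\text{Not invertible}

The MA(q) characteristic polynomial is P(z) = 1 + 1.26z - 0.644z^2 - 0.16z^3.
Invertibility requires all roots to lie outside the unit circle, i.e. |z| > 1 for every root.
Degree 3: look for a simple real root z0 first, then factor out (1 - z/z0) and solve the remaining quadratic.
Testing z0 = -0.625: P(-0.625) = 1 + (1.26)(-0.625) + (-0.644)(-0.625)^2 + (-0.16)(-0.625)^3
  = 1 + (-0.7875) + (-0.251563) + (0.039062) = 0.  So z_0 = -0.625 is a root, |z_0| = 0.625.
Divide out the factor (1 + 1.6 z) = (1 - z/z0) (since 1/z0 = -1.6):
  P(z) = (1 + 1.6 z)(1 + (-0.34) z + (-0.1) z^2)
  [check: z-coef -0.34 - (-1.6) = 1.26; z^2-coef -0.1 - (-1.6)(-0.34) = -0.644; z^3-coef -(-1.6)(-0.1) = -0.16.]
Remaining roots from the quadratic factor 1 + (-0.34) z + (-0.1) z^2:
  Set 1 + (-0.34) z + (-0.1) z^2 = 0, i.e. a z^2 + b z + c = 0 with a = -0.1, b = -0.34, c = 1.
  Discriminant D = b^2 - 4ac = (-0.34)^2 - 4*(-0.1)*1 = 0.1156 - (-0.4) = 0.5156.
  D >= 0, so the roots are real: z = (-b +/- sqrt(D)) / (2a) = (0.34 +/- 0.718053) / (-0.2).
    z_1 = (0.34 + 0.718053) / (-0.2) = -5.2903,   |z_1| = 5.2903.
    z_2 = (0.34 - 0.718053) / (-0.2) = 1.8903,   |z_2| = 1.8903.
Moduli of all roots: 0.6250, 5.2903, 1.8903.
All moduli strictly greater than 1? No.
Verdict: Not invertible.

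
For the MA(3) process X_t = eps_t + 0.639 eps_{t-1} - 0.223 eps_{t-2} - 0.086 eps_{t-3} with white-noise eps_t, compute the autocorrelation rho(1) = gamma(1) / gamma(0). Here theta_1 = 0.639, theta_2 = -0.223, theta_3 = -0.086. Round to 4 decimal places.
\rho(1) = 0.3519

For an MA(q) process with theta_0 = 1, the autocovariance is
  gamma(k) = sigma^2 * sum_{i=0..q-k} theta_i * theta_{i+k},
and rho(k) = gamma(k) / gamma(0). Sigma^2 cancels.
  numerator   = (1)*(0.639) + (0.639)*(-0.223) + (-0.223)*(-0.086) = 0.515681.
  denominator = (1)^2 + (0.639)^2 + (-0.223)^2 + (-0.086)^2 = 1.465446.
  rho(1) = 0.515681 / 1.465446 = 0.3519.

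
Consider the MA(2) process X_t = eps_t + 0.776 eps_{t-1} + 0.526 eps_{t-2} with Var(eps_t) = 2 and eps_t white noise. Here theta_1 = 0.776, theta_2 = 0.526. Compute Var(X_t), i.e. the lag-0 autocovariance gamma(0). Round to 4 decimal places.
\gamma(0) = 3.7577

For an MA(q) process X_t = eps_t + sum_i theta_i eps_{t-i} with
Var(eps_t) = sigma^2, the variance is
  gamma(0) = sigma^2 * (1 + sum_i theta_i^2).
  sum_i theta_i^2 = (0.776)^2 + (0.526)^2 = 0.602176 + 0.276676 = 0.878852.
  gamma(0) = 2 * (1 + 0.878852) = 2 * 1.878852 = 3.757704, which rounds to 3.7577.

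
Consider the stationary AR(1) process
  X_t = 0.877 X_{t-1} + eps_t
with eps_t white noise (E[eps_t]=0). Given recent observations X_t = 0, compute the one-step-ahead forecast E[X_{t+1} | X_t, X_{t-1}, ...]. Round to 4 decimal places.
E[X_{t+1} \mid \mathcal F_t] = 0.0000

For an AR(p) model X_t = c + sum_i phi_i X_{t-i} + eps_t, the
one-step-ahead conditional mean is
  E[X_{t+1} | X_t, ...] = c + sum_i phi_i X_{t+1-i}.
Substitute known values:
  E[X_{t+1} | ...] = (0.877) * (0)
                   = 0.0000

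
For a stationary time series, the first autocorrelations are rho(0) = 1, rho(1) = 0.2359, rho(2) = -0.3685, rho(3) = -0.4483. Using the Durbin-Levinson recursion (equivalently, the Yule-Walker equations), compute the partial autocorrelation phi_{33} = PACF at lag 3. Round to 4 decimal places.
\phi_{33} = -0.2870

The PACF at lag k is phi_{kk}, the last component of the solution
to the Yule-Walker system G_k phi = r_k where
  (G_k)_{ij} = rho(|i - j|), (r_k)_i = rho(i), i,j = 1..k.
Equivalently, Durbin-Levinson gives phi_{kk} iteratively:
  phi_{11} = rho(1)
  phi_{kk} = [rho(k) - sum_{j=1..k-1} phi_{k-1,j} rho(k-j)]
            / [1 - sum_{j=1..k-1} phi_{k-1,j} rho(j)],
  phi_{k,j} = phi_{k-1,j} - phi_{kk} phi_{k-1,k-j},  j = 1..k-1.
Step k = 1:
  phi_11 = rho(1) = 0.2359.
Step k = 2:
  phi_22 = [rho(2) - phi_11 rho(1)] / [1 - phi_11 rho(1)] = [-0.3685 - (0.2359)(0.2359)] / [1 - (0.2359)(0.2359)]
         = -0.42414881 / 0.94435119 = -0.449143.
  Update: phi_21 = phi_11 - phi_22 phi_11 = 0.2359 - (-0.449143)(0.2359) = 0.341853.
Step k = 3:
  phi_33 = [rho(3) - phi_21 rho(2) - phi_22 rho(1)] / [1 - phi_21 rho(1) - phi_22 rho(2)]
    numerator   = -0.4483 - (0.341853)(-0.3685) - (-0.449143)(0.2359) = -0.21637437
    denominator = 1 - (0.341853)(0.2359) - (-0.449143)(-0.3685) = 0.75384768
  phi_33 = -0.21637437 / 0.75384768 = -0.287.
Therefore phi_{33} = -0.2870.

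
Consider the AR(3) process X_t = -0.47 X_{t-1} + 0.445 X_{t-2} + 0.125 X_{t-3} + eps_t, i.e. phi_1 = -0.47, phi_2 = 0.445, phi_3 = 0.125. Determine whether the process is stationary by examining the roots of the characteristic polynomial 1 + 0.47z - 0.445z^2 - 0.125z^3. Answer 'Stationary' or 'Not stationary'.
\text{Stationary}

The AR(p) characteristic polynomial is P(z) = 1 + 0.47z - 0.445z^2 - 0.125z^3.
Stationarity requires all roots to lie outside the unit circle, i.e. |z| > 1 for every root.
Degree 3: look for a simple real root z0 first, then factor out (1 - z/z0) and solve the remaining quadratic.
Testing z0 = -4: P(-4) = 1 + (0.47)(-4) + (-0.445)(-4)^2 + (-0.125)(-4)^3
  = 1 + (-1.88) + (-7.12) + (8) = 0.  So z_0 = -4 is a root, |z_0| = 4.
Divide out the factor (1 + 0.25 z) = (1 - z/z0) (since 1/z0 = -0.25):
  P(z) = (1 + 0.25 z)(1 + (0.22) z + (-0.5) z^2)
  [check: z-coef 0.22 - (-0.25) = 0.47; z^2-coef -0.5 - (-0.25)(0.22) = -0.445; z^3-coef -(-0.25)(-0.5) = -0.125.]
Remaining roots from the quadratic factor 1 + (0.22) z + (-0.5) z^2:
  Set 1 + (0.22) z + (-0.5) z^2 = 0, i.e. a z^2 + b z + c = 0 with a = -0.5, b = 0.22, c = 1.
  Discriminant D = b^2 - 4ac = (0.22)^2 - 4*(-0.5)*1 = 0.0484 - (-2) = 2.0484.
  D >= 0, so the roots are real: z = (-b +/- sqrt(D)) / (2a) = (-0.22 +/- 1.431223) / (-1).
    z_1 = (-0.22 + 1.431223) / (-1) = -1.2112,   |z_1| = 1.2112.
    z_2 = (-0.22 - 1.431223) / (-1) = 1.6512,   |z_2| = 1.6512.
Moduli of all roots: 4.0000, 1.2112, 1.6512.
All moduli strictly greater than 1? Yes.
Verdict: Stationary.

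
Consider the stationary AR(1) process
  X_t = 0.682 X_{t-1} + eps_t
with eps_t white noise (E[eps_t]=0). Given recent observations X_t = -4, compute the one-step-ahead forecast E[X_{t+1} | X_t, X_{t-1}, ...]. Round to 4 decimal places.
E[X_{t+1} \mid \mathcal F_t] = -2.7280

For an AR(p) model X_t = c + sum_i phi_i X_{t-i} + eps_t, the
one-step-ahead conditional mean is
  E[X_{t+1} | X_t, ...] = c + sum_i phi_i X_{t+1-i}.
Substitute known values:
  E[X_{t+1} | ...] = (0.682) * (-4)
                   = -2.7280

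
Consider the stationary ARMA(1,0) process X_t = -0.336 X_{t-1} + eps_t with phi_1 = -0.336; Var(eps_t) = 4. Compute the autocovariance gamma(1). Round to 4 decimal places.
\gamma(1) = -1.5150

Multiply the model equation by X_{t-k} and take expectations. With theta_0 = psi_0 = 1 and psi_j the MA(infinity) weights, this gives
  gamma(k) - sum_i phi_i gamma(k-i) = c_k,
  c_k = sigma^2 * sum_{j=k..q} theta_j psi_{j-k}   (c_k = 0 for k > q),
using gamma(-m) = gamma(m).
Pure AR (q = 0): c_0 = sigma^2 = 4, c_k = 0 for k >= 1.
Equations for k = 0 and k = 1 (AR order 1):
  gamma(0) = phi_1 gamma(1) + c_0
  gamma(1) = phi_1 gamma(0) + c_1
Substituting the second into the first: gamma(0) (1 - phi_1^2) = c_0 + phi_1 c_1, so
  gamma(0) = c_0 / (1 - phi_1^2) = 4 / (1 - (-0.336)^2) = 4 / 0.887104 = 4.509054.
  gamma(1) = phi_1 gamma(0) = (-0.336)(4.509054) = -1.515042.
Therefore gamma(1) = -1.5150 (to 4 decimal places).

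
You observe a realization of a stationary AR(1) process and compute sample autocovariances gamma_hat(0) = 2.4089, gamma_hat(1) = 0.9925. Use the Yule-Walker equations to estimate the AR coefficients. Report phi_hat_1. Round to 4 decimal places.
\hat\phi_{1} = 0.4120

The Yule-Walker equations for an AR(p) process read, in matrix form,
  Gamma_p phi = r_p,   with   (Gamma_p)_{ij} = gamma(|i - j|),
                       (r_p)_i = gamma(i),   i,j = 1..p.
Substitute the sample gammas (Toeplitz matrix and right-hand side of size 1):
  Gamma_p = [[2.4089]]
  r_p     = [0.9925]
With p = 1 this is the single equation gamma(0) phi_1 = gamma(1):
  phi_hat_1 = gamma(1) / gamma(0) = 0.9925 / 2.4089 = 0.4120.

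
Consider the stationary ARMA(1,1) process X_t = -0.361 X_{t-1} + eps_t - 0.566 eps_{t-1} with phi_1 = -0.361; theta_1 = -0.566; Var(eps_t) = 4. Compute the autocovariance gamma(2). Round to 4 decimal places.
\gamma(2) = 1.8537

Multiply the model equation by X_{t-k} and take expectations. With theta_0 = psi_0 = 1 and psi_j the MA(infinity) weights, this gives
  gamma(k) - sum_i phi_i gamma(k-i) = c_k,
  c_k = sigma^2 * sum_{j=k..q} theta_j psi_{j-k}   (c_k = 0 for k > q),
using gamma(-m) = gamma(m).
psi-weights needed (psi_j = theta_j + sum_i phi_i psi_{j-i}):
  psi_1 = theta_1 + phi_1 = -0.566 + (-0.361) = -0.927
Right-hand sides:
  c_0 = sigma^2 (1 + theta_1 psi_1) = 4 * (1 + (-0.566)(-0.927)) = 4 * 1.524682 = 6.098728
  c_1 = sigma^2 theta_1 = 4 * (-0.566) = -2.264
  c_2 = 0
Equations for k = 0 and k = 1 (AR order 1):
  gamma(0) = phi_1 gamma(1) + c_0
  gamma(1) = phi_1 gamma(0) + c_1
Substituting the second into the first: gamma(0) (1 - phi_1^2) = c_0 + phi_1 c_1, so
  gamma(0) = (c_0 + phi_1 c_1) / (1 - phi_1^2) = (6.098728 + (-0.361)(-2.264)) / (1 - (-0.361)^2) = 6.916032 / 0.869679 = 7.952396.
  gamma(1) = phi_1 gamma(0) + c_1 = (-0.361)(7.952396) + (-2.264) = -5.134815.
For k = 2 (> q): gamma(2) = phi_1 gamma(1) = (-0.361)(-5.134815) = 1.853668.
Therefore gamma(2) = 1.8537 (to 4 decimal places).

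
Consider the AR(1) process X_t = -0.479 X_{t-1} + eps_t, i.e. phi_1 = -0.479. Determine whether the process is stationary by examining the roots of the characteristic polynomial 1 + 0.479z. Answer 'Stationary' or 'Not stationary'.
\text{Stationary}

The AR(p) characteristic polynomial is P(z) = 1 + 0.479z.
Stationarity requires all roots to lie outside the unit circle, i.e. |z| > 1 for every root.
This is linear in z: 1 + (0.479) z = 0  =>  z = -1/(0.479) = -2.087683,  |z| = 2.087683.
Moduli of all roots: 2.0877.
All moduli strictly greater than 1? Yes.
Verdict: Stationary.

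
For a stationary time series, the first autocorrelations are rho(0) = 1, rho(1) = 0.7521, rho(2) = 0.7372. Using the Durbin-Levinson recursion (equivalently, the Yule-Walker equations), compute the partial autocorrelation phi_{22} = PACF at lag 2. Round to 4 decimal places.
\phi_{22} = 0.3950

The PACF at lag k is phi_{kk}, the last component of the solution
to the Yule-Walker system G_k phi = r_k where
  (G_k)_{ij} = rho(|i - j|), (r_k)_i = rho(i), i,j = 1..k.
Equivalently, Durbin-Levinson gives phi_{kk} iteratively:
  phi_{11} = rho(1)
  phi_{kk} = [rho(k) - sum_{j=1..k-1} phi_{k-1,j} rho(k-j)]
            / [1 - sum_{j=1..k-1} phi_{k-1,j} rho(j)],
  phi_{k,j} = phi_{k-1,j} - phi_{kk} phi_{k-1,k-j},  j = 1..k-1.
Step k = 1:
  phi_11 = rho(1) = 0.7521.
Step k = 2:
  phi_22 = [rho(2) - phi_11 rho(1)] / [1 - phi_11 rho(1)] = [0.7372 - (0.7521)(0.7521)] / [1 - (0.7521)(0.7521)]
         = 0.17154559 / 0.43434559 = 0.395.
Therefore phi_{22} = 0.3950.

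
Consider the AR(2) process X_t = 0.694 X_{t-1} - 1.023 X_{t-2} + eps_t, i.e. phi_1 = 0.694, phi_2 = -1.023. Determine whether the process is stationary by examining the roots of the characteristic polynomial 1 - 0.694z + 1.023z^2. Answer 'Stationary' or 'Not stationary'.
\text{Not stationary}

The AR(p) characteristic polynomial is P(z) = 1 - 0.694z + 1.023z^2.
Stationarity requires all roots to lie outside the unit circle, i.e. |z| > 1 for every root.
Set 1 + (-0.694) z + (1.023) z^2 = 0, i.e. a z^2 + b z + c = 0 with a = 1.023, b = -0.694, c = 1.
Discriminant D = b^2 - 4ac = (-0.694)^2 - 4*(1.023)*1 = 0.481636 - (4.092) = -3.610364.
D < 0, so the roots are the complex-conjugate pair z = (-b +/- i sqrt(-D)) / (2a) = 0.3392 +/- 0.9287i.
For a conjugate pair |z|^2 = z * conj(z) = (product of roots) = c/a = 1/(1.023) = 0.977517, so |z| = sqrt(0.977517) = 0.9887 for both roots.
Moduli of all roots: 0.9887, 0.9887.
All moduli strictly greater than 1? No.
Verdict: Not stationary.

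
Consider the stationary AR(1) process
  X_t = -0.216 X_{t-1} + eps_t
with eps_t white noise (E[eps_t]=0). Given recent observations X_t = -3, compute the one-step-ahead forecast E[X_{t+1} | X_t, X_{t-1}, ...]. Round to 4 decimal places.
E[X_{t+1} \mid \mathcal F_t] = 0.6480

For an AR(p) model X_t = c + sum_i phi_i X_{t-i} + eps_t, the
one-step-ahead conditional mean is
  E[X_{t+1} | X_t, ...] = c + sum_i phi_i X_{t+1-i}.
Substitute known values:
  E[X_{t+1} | ...] = (-0.216) * (-3)
                   = 0.6480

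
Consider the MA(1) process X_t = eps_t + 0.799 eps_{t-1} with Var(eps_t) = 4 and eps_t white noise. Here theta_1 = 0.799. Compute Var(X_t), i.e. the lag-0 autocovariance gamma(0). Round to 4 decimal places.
\gamma(0) = 6.5536

For an MA(q) process X_t = eps_t + sum_i theta_i eps_{t-i} with
Var(eps_t) = sigma^2, the variance is
  gamma(0) = sigma^2 * (1 + sum_i theta_i^2).
  sum_i theta_i^2 = (0.799)^2 = 0.638401.
  gamma(0) = 4 * (1 + 0.638401) = 4 * 1.638401 = 6.553604, which rounds to 6.5536.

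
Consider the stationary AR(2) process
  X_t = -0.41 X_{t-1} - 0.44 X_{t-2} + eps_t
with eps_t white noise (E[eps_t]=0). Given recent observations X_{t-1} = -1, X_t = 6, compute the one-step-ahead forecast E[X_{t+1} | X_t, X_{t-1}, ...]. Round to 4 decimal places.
E[X_{t+1} \mid \mathcal F_t] = -2.0200

For an AR(p) model X_t = c + sum_i phi_i X_{t-i} + eps_t, the
one-step-ahead conditional mean is
  E[X_{t+1} | X_t, ...] = c + sum_i phi_i X_{t+1-i}.
Substitute known values:
  E[X_{t+1} | ...] = (-0.41) * (6) + (-0.44) * (-1)
                   = -2.0200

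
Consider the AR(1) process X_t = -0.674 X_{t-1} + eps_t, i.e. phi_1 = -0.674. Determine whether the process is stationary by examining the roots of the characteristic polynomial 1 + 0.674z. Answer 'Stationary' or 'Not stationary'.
\text{Stationary}

The AR(p) characteristic polynomial is P(z) = 1 + 0.674z.
Stationarity requires all roots to lie outside the unit circle, i.e. |z| > 1 for every root.
This is linear in z: 1 + (0.674) z = 0  =>  z = -1/(0.674) = -1.48368,  |z| = 1.48368.
Moduli of all roots: 1.4837.
All moduli strictly greater than 1? Yes.
Verdict: Stationary.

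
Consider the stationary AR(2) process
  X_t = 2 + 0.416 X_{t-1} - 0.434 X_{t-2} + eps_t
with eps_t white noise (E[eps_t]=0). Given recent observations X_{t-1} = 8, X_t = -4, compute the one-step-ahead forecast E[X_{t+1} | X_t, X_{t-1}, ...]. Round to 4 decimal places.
E[X_{t+1} \mid \mathcal F_t] = -3.1360

For an AR(p) model X_t = c + sum_i phi_i X_{t-i} + eps_t, the
one-step-ahead conditional mean is
  E[X_{t+1} | X_t, ...] = c + sum_i phi_i X_{t+1-i}.
Substitute known values:
  E[X_{t+1} | ...] = 2 + (0.416) * (-4) + (-0.434) * (8)
                   = -3.1360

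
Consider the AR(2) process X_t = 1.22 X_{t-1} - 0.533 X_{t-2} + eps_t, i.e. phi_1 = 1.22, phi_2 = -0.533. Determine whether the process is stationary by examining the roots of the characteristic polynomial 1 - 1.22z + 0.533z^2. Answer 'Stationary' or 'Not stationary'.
\text{Stationary}

The AR(p) characteristic polynomial is P(z) = 1 - 1.22z + 0.533z^2.
Stationarity requires all roots to lie outside the unit circle, i.e. |z| > 1 for every root.
Set 1 + (-1.22) z + (0.533) z^2 = 0, i.e. a z^2 + b z + c = 0 with a = 0.533, b = -1.22, c = 1.
Discriminant D = b^2 - 4ac = (-1.22)^2 - 4*(0.533)*1 = 1.4884 - (2.132) = -0.6436.
D < 0, so the roots are the complex-conjugate pair z = (-b +/- i sqrt(-D)) / (2a) = 1.1445 +/- 0.7526i.
For a conjugate pair |z|^2 = z * conj(z) = (product of roots) = c/a = 1/(0.533) = 1.876173, so |z| = sqrt(1.876173) = 1.3697 for both roots.
Moduli of all roots: 1.3697, 1.3697.
All moduli strictly greater than 1? Yes.
Verdict: Stationary.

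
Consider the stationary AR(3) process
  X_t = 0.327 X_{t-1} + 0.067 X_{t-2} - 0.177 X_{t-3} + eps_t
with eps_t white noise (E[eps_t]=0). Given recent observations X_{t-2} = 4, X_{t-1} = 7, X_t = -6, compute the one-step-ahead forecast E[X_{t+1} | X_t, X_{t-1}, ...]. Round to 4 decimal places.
E[X_{t+1} \mid \mathcal F_t] = -2.2010

For an AR(p) model X_t = c + sum_i phi_i X_{t-i} + eps_t, the
one-step-ahead conditional mean is
  E[X_{t+1} | X_t, ...] = c + sum_i phi_i X_{t+1-i}.
Substitute known values:
  E[X_{t+1} | ...] = (0.327) * (-6) + (0.067) * (7) + (-0.177) * (4)
                   = -2.2010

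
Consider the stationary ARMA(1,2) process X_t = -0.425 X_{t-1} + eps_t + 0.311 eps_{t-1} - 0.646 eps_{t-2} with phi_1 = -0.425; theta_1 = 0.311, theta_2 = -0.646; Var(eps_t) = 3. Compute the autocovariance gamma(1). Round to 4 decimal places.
\gamma(1) = -0.6933

Multiply the model equation by X_{t-k} and take expectations. With theta_0 = psi_0 = 1 and psi_j the MA(infinity) weights, this gives
  gamma(k) - sum_i phi_i gamma(k-i) = c_k,
  c_k = sigma^2 * sum_{j=k..q} theta_j psi_{j-k}   (c_k = 0 for k > q),
using gamma(-m) = gamma(m).
psi-weights needed (psi_j = theta_j + sum_i phi_i psi_{j-i}):
  psi_1 = theta_1 + phi_1 = 0.311 + (-0.425) = -0.114
  psi_2 = theta_2 + phi_1 psi_1 = -0.646 + (-0.425)(-0.114) = -0.59755
Right-hand sides:
  c_0 = sigma^2 (1 + theta_1 psi_1 + theta_2 psi_2) = 3 * (1 + (0.311)(-0.114) + (-0.646)(-0.59755)) = 3 * 1.350563 = 4.05169
  c_1 = sigma^2 (theta_1 + theta_2 psi_1) = 3 * (0.311 + (-0.646)(-0.114)) = 1.153932
  c_2 = sigma^2 theta_2 = 3 * (-0.646) = -1.938
Equations for k = 0 and k = 1 (AR order 1):
  gamma(0) = phi_1 gamma(1) + c_0
  gamma(1) = phi_1 gamma(0) + c_1
Substituting the second into the first: gamma(0) (1 - phi_1^2) = c_0 + phi_1 c_1, so
  gamma(0) = (c_0 + phi_1 c_1) / (1 - phi_1^2) = (4.05169 + (-0.425)(1.153932)) / (1 - (-0.425)^2) = 3.561269 / 0.819375 = 4.346323.
  gamma(1) = phi_1 gamma(0) + c_1 = (-0.425)(4.346323) + (1.153932) = -0.693255.
Therefore gamma(1) = -0.6933 (to 4 decimal places).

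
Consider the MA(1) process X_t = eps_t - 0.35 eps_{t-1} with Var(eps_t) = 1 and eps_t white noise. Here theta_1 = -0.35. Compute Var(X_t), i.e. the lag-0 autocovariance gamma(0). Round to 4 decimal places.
\gamma(0) = 1.1225

For an MA(q) process X_t = eps_t + sum_i theta_i eps_{t-i} with
Var(eps_t) = sigma^2, the variance is
  gamma(0) = sigma^2 * (1 + sum_i theta_i^2).
  sum_i theta_i^2 = (-0.35)^2 = 0.1225.
  gamma(0) = 1 * (1 + 0.1225) = 1 * 1.1225 = 1.1225.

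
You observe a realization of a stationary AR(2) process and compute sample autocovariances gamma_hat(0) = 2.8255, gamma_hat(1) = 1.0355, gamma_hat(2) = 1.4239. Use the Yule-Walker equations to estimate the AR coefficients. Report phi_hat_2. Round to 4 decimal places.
\hat\phi_{2} = 0.4270

The Yule-Walker equations for an AR(p) process read, in matrix form,
  Gamma_p phi = r_p,   with   (Gamma_p)_{ij} = gamma(|i - j|),
                       (r_p)_i = gamma(i),   i,j = 1..p.
Substitute the sample gammas (Toeplitz matrix and right-hand side of size 2):
  Gamma_p = [[2.8255, 1.0355], [1.0355, 2.8255]]
  r_p     = [1.0355, 1.4239]
Written out:
  2.8255 phi_1 + 1.0355 phi_2 = 1.0355
  1.0355 phi_1 + 2.8255 phi_2 = 1.4239
Solve by Cramer's rule:
  det = gamma(0)^2 - gamma(1)^2 = (2.8255)^2 - (1.0355)^2 = 7.98345025 - 1.07226025 = 6.91119
  phi_hat_1 = [gamma(1) gamma(0) - gamma(1) gamma(2)] / det = [(1.0355)(2.8255) - (1.0355)(1.4239)] / 6.91119 = 1.4513568 / 6.91119 = 0.21
  phi_hat_2 = [gamma(0) gamma(2) - gamma(1)^2] / det = [(2.8255)(1.4239) - (1.0355)^2] / 6.91119 = 2.9509692 / 6.91119 = 0.427
So phi_hat = [0.2100, 0.4270].
Therefore phi_hat_2 = 0.4270.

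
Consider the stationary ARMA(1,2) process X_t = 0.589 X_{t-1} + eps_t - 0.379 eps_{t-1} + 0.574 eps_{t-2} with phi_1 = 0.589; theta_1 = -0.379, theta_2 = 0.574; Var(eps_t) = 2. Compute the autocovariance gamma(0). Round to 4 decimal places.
\gamma(0) = 3.5789

Multiply the model equation by X_{t-k} and take expectations. With theta_0 = psi_0 = 1 and psi_j the MA(infinity) weights, this gives
  gamma(k) - sum_i phi_i gamma(k-i) = c_k,
  c_k = sigma^2 * sum_{j=k..q} theta_j psi_{j-k}   (c_k = 0 for k > q),
using gamma(-m) = gamma(m).
psi-weights needed (psi_j = theta_j + sum_i phi_i psi_{j-i}):
  psi_1 = theta_1 + phi_1 = -0.379 + (0.589) = 0.21
  psi_2 = theta_2 + phi_1 psi_1 = 0.574 + (0.589)(0.21) = 0.69769
Right-hand sides:
  c_0 = sigma^2 (1 + theta_1 psi_1 + theta_2 psi_2) = 2 * (1 + (-0.379)(0.21) + (0.574)(0.69769)) = 2 * 1.320884 = 2.641768
  c_1 = sigma^2 (theta_1 + theta_2 psi_1) = 2 * (-0.379 + (0.574)(0.21)) = -0.51692
  c_2 = sigma^2 theta_2 = 2 * (0.574) = 1.148
Equations for k = 0 and k = 1 (AR order 1):
  gamma(0) = phi_1 gamma(1) + c_0
  gamma(1) = phi_1 gamma(0) + c_1
Substituting the second into the first: gamma(0) (1 - phi_1^2) = c_0 + phi_1 c_1, so
  gamma(0) = (c_0 + phi_1 c_1) / (1 - phi_1^2) = (2.641768 + (0.589)(-0.51692)) / (1 - (0.589)^2) = 2.337302 / 0.653079 = 3.578897.
Therefore gamma(0) = 3.5789 (to 4 decimal places).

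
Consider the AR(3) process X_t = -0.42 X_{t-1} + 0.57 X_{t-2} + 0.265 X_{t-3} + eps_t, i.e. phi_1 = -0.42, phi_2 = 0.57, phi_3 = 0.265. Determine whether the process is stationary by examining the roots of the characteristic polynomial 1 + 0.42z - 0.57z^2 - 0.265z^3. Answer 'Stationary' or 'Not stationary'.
\text{Stationary}

The AR(p) characteristic polynomial is P(z) = 1 + 0.42z - 0.57z^2 - 0.265z^3.
Stationarity requires all roots to lie outside the unit circle, i.e. |z| > 1 for every root.
Degree 3: look for a simple real root z0 first, then factor out (1 - z/z0) and solve the remaining quadratic.
Testing z0 = -2: P(-2) = 1 + (0.42)(-2) + (-0.57)(-2)^2 + (-0.265)(-2)^3
  = 1 + (-0.84) + (-2.28) + (2.12) = 0.  So z_0 = -2 is a root, |z_0| = 2.
Divide out the factor (1 + 0.5 z) = (1 - z/z0) (since 1/z0 = -0.5):
  P(z) = (1 + 0.5 z)(1 + (-0.08) z + (-0.53) z^2)
  [check: z-coef -0.08 - (-0.5) = 0.42; z^2-coef -0.53 - (-0.5)(-0.08) = -0.57; z^3-coef -(-0.5)(-0.53) = -0.265.]
Remaining roots from the quadratic factor 1 + (-0.08) z + (-0.53) z^2:
  Set 1 + (-0.08) z + (-0.53) z^2 = 0, i.e. a z^2 + b z + c = 0 with a = -0.53, b = -0.08, c = 1.
  Discriminant D = b^2 - 4ac = (-0.08)^2 - 4*(-0.53)*1 = 0.0064 - (-2.12) = 2.1264.
  D >= 0, so the roots are real: z = (-b +/- sqrt(D)) / (2a) = (0.08 +/- 1.458218) / (-1.06).
    z_1 = (0.08 + 1.458218) / (-1.06) = -1.4511,   |z_1| = 1.4511.
    z_2 = (0.08 - 1.458218) / (-1.06) = 1.3002,   |z_2| = 1.3002.
Moduli of all roots: 2.0000, 1.4511, 1.3002.
All moduli strictly greater than 1? Yes.
Verdict: Stationary.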